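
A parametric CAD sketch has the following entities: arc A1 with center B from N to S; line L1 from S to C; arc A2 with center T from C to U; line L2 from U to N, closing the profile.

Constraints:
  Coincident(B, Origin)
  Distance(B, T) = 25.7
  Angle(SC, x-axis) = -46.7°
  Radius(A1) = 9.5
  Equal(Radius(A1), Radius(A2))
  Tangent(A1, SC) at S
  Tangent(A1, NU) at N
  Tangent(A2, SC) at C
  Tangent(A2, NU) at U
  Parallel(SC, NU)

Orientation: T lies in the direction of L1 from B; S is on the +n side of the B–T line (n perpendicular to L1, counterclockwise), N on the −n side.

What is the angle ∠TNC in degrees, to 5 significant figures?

16.189°

The slot axis is L1's direction at -46.7°, so u = (cos -46.7°, sin -46.7°) = (0.68582, -0.72777) and n = (−sin -46.7°, cos -46.7°) = (0.72777, 0.68582). B is at the origin and T lies 25.7 along u from B, so T = 25.7·u = (17.626, -18.704). Tangency of A1 to both parallel lines with radius 9.5 puts S and N at B ± 9.5·n: S = (6.9138, 6.5153), N = (-6.9138, -6.5153). Equal radii place C and U the same way about T: C = T + 9.5·n = (24.539, -12.188), U = T − 9.5·n = (10.712, -25.219). Then cos ∠TNC = NT·NC / (|NT||NC|), giving 16.189°.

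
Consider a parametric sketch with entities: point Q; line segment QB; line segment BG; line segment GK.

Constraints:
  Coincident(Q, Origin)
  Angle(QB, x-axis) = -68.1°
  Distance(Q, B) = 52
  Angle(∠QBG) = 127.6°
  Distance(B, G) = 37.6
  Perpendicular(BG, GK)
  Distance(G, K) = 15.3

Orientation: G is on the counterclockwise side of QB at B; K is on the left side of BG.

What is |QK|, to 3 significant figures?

74.0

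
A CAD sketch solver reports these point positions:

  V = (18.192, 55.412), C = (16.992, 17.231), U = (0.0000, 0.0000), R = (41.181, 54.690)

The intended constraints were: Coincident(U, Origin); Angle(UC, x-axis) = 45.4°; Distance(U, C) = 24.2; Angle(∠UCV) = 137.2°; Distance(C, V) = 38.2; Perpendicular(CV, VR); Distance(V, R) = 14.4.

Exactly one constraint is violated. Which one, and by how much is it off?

Distance(V, R) = 14.4 — off by 8.60.

U = (0.00, 0.00) ✓; UC at 45.40° ✓; |UC| = 24.20 ✓; ∠UCV = 137.2° ✓; |CV| = 38.20 ✓; ∠(CV, VR) = 90.00° ✓; |VR| = 23.00 ✗.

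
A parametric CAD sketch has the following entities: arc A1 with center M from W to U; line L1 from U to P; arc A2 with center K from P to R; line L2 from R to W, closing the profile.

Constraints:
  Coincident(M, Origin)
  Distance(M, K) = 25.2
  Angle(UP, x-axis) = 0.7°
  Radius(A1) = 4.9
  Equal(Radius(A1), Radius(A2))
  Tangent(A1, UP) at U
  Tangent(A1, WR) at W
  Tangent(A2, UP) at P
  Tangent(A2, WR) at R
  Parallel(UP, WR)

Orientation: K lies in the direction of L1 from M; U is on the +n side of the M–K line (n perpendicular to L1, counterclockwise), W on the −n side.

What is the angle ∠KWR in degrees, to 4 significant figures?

11.00°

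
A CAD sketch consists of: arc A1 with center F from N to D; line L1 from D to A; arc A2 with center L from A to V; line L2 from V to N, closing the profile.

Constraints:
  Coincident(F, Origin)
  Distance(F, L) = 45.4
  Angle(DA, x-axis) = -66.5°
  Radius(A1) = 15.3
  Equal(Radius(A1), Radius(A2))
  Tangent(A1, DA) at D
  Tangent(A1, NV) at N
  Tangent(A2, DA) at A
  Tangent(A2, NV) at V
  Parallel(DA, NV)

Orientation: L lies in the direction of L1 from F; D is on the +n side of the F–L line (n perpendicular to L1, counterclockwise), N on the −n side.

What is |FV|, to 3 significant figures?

47.9

Tangency of A1 to both parallel lines with radius 15.3 puts D and N at F ± 15.3·n: D = (14.0, 6.10), N = (-14.0, -6.10). Equal radii place A and V the same way about L: A = L + 15.3·n = (32.1, -35.5), V = L − 15.3·n = (4.07, -47.7). Then |FV| = |V − F| = 47.9.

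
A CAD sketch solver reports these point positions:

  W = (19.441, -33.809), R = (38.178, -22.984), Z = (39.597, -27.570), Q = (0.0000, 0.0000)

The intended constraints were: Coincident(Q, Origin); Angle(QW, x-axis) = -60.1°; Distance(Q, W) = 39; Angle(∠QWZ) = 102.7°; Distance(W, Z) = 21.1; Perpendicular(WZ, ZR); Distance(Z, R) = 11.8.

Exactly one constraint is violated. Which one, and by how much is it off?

Distance(Z, R) = 11.8 — off by 7.00.

Q = (0.00, 0.00) ✓; QW at -60.10° ✓; |QW| = 39.00 ✓; ∠QWZ = 102.7° ✓; |WZ| = 21.10 ✓; ∠(WZ, ZR) = 89.99° ✓; |ZR| = 4.801 ✗.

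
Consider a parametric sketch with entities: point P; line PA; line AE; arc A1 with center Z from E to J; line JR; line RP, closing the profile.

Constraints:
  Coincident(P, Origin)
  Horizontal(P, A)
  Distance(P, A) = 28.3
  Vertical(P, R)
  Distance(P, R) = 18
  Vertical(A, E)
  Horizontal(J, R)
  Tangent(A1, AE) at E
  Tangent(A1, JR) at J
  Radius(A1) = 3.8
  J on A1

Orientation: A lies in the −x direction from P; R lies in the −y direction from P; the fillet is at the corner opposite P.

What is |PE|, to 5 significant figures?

31.663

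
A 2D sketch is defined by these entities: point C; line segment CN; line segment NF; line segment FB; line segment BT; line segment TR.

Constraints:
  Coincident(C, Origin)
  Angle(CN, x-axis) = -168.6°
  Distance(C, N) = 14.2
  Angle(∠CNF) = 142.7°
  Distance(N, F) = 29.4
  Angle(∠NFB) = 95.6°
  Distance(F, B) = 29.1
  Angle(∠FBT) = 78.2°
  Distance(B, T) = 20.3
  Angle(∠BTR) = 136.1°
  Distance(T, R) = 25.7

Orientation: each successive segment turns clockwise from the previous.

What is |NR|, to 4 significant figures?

8.327

C is at the origin; CN runs at -168.6° with length 14.2, so N = (-13.92, -2.807). ∠CNF = 142.7° gives NF at 154.1° from the x-axis; with |NF| = 29.4, F = (-40.37, 10.04). ∠NFB = 95.6° gives FB at 69.70° from the x-axis; with |FB| = 29.1, B = (-30.27, 37.33). ∠FBT = 78.2° gives BT at -32.10° from the x-axis; with |BT| = 20.3, T = (-13.07, 26.54). ∠BTR = 136.1° gives TR at -76.00° from the x-axis; with |TR| = 25.7, R = (-6.857, 1.604). Then |NR| = |R − N| = 8.327.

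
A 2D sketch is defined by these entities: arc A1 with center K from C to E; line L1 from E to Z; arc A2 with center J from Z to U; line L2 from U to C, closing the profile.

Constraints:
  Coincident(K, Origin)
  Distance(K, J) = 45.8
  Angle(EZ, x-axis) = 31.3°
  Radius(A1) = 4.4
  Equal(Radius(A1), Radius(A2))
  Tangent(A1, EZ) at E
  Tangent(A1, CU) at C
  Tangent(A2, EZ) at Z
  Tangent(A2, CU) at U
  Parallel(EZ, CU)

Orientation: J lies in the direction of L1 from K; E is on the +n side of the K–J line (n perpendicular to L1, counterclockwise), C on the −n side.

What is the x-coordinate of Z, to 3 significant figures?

36.8

The slot axis is L1's direction at 31.3°, so u = (cos 31.3°, sin 31.3°) = (0.854, 0.520) and n = (−sin 31.3°, cos 31.3°) = (-0.520, 0.854). K is at the origin and J lies 45.8 along u from K, so J = 45.8·u = (39.1, 23.8). Tangency of A1 to both parallel lines with radius 4.4 puts E and C at K ± 4.4·n: E = (-2.29, 3.76), C = (2.29, -3.76). Equal radii place Z and U the same way about J: Z = J + 4.4·n = (36.8, 27.6), U = J − 4.4·n = (41.4, 20.0). So Z.x = 36.8.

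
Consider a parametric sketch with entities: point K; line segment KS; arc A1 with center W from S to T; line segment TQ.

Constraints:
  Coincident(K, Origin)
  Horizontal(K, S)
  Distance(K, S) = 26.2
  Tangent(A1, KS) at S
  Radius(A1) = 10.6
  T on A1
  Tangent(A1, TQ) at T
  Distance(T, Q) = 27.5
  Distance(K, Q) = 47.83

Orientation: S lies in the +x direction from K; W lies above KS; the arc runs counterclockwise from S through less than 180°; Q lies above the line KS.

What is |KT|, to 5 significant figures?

38.862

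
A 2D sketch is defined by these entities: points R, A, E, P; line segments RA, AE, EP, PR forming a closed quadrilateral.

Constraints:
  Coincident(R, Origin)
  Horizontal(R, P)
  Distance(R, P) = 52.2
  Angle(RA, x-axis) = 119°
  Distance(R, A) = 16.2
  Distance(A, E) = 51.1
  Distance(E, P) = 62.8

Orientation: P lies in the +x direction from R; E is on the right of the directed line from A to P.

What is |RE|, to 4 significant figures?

36.19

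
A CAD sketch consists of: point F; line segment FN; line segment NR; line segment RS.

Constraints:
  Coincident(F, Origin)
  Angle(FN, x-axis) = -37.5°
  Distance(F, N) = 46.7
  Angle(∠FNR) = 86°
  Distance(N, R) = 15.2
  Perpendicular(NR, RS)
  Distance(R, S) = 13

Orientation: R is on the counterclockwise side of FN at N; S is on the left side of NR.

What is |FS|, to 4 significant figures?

35.65

F is at the origin; FN runs at -37.5° with length 46.7, so N = 46.7·(cos -37.5°, sin -37.5°) = (37.05, -28.43). ∠FNR = 86.0°, so NR runs at -37.5° + (180° − 86.0°) = 56.50° from the x-axis; with |NR| = 15.2, R = N + 15.2·(cos 56.50°, sin 56.50°) = (45.44, -15.75). NR ⟂ RS; with |RS| = 13.0 on the left of NR, S = R + 13.0·(-0.8339, 0.5519) = (34.60, -8.579). Then |FS| = |S − F| = 35.65.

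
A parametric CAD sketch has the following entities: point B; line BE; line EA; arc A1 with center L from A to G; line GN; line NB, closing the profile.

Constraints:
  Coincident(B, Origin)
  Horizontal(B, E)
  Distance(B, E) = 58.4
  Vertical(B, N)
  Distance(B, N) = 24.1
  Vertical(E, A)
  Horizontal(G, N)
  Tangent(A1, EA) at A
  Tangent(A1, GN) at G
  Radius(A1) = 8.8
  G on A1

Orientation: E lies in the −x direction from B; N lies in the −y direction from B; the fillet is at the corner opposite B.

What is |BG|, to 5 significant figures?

55.145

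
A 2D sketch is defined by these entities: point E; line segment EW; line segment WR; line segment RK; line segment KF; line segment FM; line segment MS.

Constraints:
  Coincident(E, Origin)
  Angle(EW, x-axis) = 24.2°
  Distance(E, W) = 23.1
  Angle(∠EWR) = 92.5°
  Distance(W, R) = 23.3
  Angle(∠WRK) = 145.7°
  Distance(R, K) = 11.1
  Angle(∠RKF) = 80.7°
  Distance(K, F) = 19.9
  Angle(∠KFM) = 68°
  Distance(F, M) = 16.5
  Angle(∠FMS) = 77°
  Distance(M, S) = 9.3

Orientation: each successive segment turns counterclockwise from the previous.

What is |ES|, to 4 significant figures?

29.29

E is at the origin; EW runs at 24.2° with length 23.1, so W = (21.07, 9.469). ∠EWR = 92.5° gives WR at 111.7° from the x-axis; with |WR| = 23.3, R = (12.45, 31.12). ∠WRK = 145.7° gives RK at 146.0° from the x-axis; with |RK| = 11.1, K = (3.253, 37.33). ∠RKF = 80.7° gives KF at -114.7° from the x-axis; with |KF| = 19.9, F = (-5.063, 19.25). ∠KFM = 68.0° gives FM at -2.700° from the x-axis; with |FM| = 16.5, M = (11.42, 18.47). ∠FMS = 77.0° gives MS at 100.3° from the x-axis; with |MS| = 9.3, S = (9.756, 27.62). Then |ES| = |S − E| = 29.29.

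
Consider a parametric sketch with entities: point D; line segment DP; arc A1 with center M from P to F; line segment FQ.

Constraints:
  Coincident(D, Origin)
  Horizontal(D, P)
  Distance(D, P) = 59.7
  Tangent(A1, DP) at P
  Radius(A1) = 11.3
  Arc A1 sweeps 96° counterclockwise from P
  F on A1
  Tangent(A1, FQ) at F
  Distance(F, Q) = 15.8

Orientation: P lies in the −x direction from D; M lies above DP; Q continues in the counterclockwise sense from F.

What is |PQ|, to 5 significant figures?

29.780

D is at the origin; D and P share the same y with |DP| = 59.7 and P on the −x side, so P = (-59.700, 0.0000). Tangency of A1 to DP means the radius MP is perpendicular to DP, so M = P + (0, 11.3) = (-59.700, 11.300). On A1, P sits at bearing -90° from M; a 96° counterclockwise sweep puts F at bearing 6°, so F = M + 11.3·(cos 6°, sin 6°) = (-48.462, 12.481). The tangent condition forces MF to be normal to FQ, so FQ runs along (−sin 6°, cos 6°); with |FQ| = 15.8, Q = (-50.113, 28.195). Then |PQ| = |Q − P| = 29.780.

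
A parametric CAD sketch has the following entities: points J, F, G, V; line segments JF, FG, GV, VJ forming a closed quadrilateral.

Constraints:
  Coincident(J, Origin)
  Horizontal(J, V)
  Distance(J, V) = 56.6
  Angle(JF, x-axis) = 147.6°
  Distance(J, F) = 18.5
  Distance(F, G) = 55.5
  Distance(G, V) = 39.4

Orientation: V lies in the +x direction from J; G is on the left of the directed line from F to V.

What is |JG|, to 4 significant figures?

47.95

J is at the origin; JV is horizontal with |JV| = 56.6 and V in +x, so V = (56.6, 0). JF runs at 147.6° with |JF| = 18.5, so F = (-15.62, 9.913). G is determined by |FG| = 55.5 and |GV| = 39.4 together: it lies at the intersection of circle(F, 55.5) and circle(V, 39.4). With |FV| = 72.90, the foot of the radical line on FV is 46.93 from F and the perpendicular offset is √(55.5² − 46.93²) = 29.63. Taking the left-of-FV solution: G = (34.90, 32.89).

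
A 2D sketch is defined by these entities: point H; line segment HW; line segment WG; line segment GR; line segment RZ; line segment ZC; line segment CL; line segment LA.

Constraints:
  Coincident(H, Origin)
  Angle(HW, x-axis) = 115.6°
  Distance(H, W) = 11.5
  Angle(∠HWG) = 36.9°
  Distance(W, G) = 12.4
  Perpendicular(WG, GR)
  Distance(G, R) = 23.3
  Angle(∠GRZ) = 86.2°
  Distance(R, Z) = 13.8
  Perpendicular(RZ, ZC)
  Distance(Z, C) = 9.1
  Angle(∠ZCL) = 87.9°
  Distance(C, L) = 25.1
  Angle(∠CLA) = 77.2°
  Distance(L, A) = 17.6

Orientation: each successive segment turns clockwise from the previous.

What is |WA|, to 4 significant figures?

37.47

∠ZCL = 87.9° gives CL at -33.40° from the x-axis; with |CL| = 25.1, L = (9.162, -14.89). ∠CLA = 77.2° gives LA at -136.2° from the x-axis; with |LA| = 17.6, A = (-3.541, -27.08). Then |WA| = |A − W| = 37.47.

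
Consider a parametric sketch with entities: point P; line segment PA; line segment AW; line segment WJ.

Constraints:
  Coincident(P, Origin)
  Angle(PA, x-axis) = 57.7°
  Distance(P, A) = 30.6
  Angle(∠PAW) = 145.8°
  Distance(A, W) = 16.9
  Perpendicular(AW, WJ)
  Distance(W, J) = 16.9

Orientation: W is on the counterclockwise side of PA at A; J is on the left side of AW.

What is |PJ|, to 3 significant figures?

42.2

P is at the origin; PA runs at 57.7° with length 30.6, so A = 30.6·(cos 57.7°, sin 57.7°) = (16.4, 25.9). ∠PAW = 145.8°, so AW runs at 57.7° + (180° − 145.8°) = 91.9° from the x-axis; with |AW| = 16.9, W = A + 16.9·(cos 91.9°, sin 91.9°) = (15.8, 42.8). AW ⟂ WJ; with |WJ| = 16.9 on the left of AW, J = W + 16.9·(-0.999, -0.0332) = (-1.10, 42.2). Then |PJ| = |J − P| = 42.2.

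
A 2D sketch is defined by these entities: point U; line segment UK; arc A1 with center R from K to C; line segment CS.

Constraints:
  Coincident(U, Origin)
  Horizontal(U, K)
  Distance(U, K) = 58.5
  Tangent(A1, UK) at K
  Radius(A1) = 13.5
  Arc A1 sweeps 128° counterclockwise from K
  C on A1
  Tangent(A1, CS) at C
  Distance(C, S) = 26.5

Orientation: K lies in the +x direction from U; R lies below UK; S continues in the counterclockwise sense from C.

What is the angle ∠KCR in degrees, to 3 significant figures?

26.0°

The tangent condition forces RK to be normal to UK, so R = K + (0, -13.5) = (58.5, -13.5). On A1, K sits at bearing 90° from R; a 128° counterclockwise sweep puts C at bearing 218°, so C = R + 13.5·(cos 218°, sin 218°) = (47.9, -21.8). Then cos ∠KCR = CK·CR / (|CK||CR|), giving 26.0°.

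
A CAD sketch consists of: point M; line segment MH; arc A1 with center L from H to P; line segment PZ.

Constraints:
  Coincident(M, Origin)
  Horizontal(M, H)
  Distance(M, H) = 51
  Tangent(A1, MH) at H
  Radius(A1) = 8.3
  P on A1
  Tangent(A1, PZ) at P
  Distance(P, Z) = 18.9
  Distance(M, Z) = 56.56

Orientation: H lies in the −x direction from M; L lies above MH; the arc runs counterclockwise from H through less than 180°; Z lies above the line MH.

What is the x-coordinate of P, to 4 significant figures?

-43.07

Checks: |LP| = 8.300 ✓; ∠(LP, PZ) = 90.00° ✓; |PZ| = 18.90 ✓; |MZ| = 56.56 ✓.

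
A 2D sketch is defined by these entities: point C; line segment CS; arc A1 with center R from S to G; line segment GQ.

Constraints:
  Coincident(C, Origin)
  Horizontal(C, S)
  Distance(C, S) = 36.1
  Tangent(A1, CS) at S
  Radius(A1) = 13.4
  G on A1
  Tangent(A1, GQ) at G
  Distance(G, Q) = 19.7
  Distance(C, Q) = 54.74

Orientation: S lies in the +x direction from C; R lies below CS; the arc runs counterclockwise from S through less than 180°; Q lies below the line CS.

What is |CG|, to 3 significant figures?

35.1

Checks: |RG| = 13.40 ✓; ∠(RG, GQ) = 90.00° ✓; |GQ| = 19.70 ✓; |CQ| = 54.74 ✓.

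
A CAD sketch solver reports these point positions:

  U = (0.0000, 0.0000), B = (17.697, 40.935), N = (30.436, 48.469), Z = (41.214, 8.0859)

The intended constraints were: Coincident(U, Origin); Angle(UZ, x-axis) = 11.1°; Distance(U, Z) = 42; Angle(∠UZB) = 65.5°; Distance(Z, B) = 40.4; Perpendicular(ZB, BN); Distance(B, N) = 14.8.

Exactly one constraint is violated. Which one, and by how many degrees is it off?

Perpendicular(ZB, BN) — off by 5.00°.

U = (0.00, 0.00) ✓; UZ at 11.10° ✓; |UZ| = 42.00 ✓; ∠UZB = 65.50° ✓; |ZB| = 40.40 ✓; ∠(ZB, BN) = 95.00° ✗; |BN| = 14.80 ✓.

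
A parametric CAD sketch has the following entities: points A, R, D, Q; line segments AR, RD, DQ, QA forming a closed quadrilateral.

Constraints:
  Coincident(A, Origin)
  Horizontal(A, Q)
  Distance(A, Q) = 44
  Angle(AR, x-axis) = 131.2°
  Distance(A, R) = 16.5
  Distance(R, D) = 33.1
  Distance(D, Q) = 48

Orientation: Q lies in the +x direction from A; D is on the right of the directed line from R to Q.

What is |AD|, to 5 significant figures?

18.894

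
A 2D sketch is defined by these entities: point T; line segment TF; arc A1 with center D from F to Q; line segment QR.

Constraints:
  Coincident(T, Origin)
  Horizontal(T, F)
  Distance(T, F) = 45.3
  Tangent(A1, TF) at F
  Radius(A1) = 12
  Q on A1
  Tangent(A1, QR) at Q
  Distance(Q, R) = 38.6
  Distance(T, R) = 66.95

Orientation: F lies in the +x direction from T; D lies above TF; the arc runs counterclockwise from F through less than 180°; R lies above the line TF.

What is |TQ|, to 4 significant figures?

58.78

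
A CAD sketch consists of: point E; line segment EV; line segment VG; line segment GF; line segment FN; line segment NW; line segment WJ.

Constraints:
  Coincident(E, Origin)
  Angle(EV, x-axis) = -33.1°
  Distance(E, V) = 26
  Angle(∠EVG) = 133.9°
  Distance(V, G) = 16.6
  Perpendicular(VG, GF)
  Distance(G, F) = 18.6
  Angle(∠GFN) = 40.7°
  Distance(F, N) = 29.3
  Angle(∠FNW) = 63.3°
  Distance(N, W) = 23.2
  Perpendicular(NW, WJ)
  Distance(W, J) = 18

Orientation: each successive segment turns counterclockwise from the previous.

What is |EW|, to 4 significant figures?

47.20

∠GFN = 40.7° gives FN at -117.7° from the x-axis; with |FN| = 29.3, N = (20.15, -18.28). ∠FNW = 63.3° gives NW at -1.000° from the x-axis; with |NW| = 23.2, W = (43.35, -18.69). Then |EW| = |W − E| = 47.20.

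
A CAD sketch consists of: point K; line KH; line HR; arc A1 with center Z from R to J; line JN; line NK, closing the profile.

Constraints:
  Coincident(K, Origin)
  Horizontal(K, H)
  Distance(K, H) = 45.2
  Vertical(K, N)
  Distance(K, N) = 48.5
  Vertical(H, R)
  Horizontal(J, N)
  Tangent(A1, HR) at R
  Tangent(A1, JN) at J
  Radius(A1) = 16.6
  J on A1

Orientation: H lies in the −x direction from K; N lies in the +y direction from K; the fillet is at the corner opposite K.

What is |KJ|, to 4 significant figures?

56.30

The virtual corner opposite K is at (-45.20, 48.50). A1 meets HR tangentially, so ZR is at right angles to HR and tangency of A1 to JN means the radius ZJ is perpendicular to JN, with radius 16.6, so the center Z sits 16.6 in from both sides at Z = (-28.60, 31.90). That places the tangent points at R = (-45.20, 31.90) on HR and J = (-28.60, 48.50) on JN. Then |KJ| = |J − K| = 56.30.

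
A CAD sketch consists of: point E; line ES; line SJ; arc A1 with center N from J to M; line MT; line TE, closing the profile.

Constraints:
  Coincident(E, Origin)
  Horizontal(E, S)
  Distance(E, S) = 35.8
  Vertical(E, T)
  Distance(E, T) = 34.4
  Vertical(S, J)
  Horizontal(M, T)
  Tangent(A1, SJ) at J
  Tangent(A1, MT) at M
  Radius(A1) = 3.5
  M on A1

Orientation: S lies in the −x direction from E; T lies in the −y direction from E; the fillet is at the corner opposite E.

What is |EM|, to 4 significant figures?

47.19

E is at the origin; E and S share the same y with |ES| = 35.8 and S on the −x side, so S = (-35.80, 0.000). E and T share the same x with |ET| = 34.4 and T on the −y side, so T = (0.000, -34.40). The virtual corner opposite E is at (-35.80, -34.40). The tangent condition forces NJ to be normal to SJ and tangency of A1 to MT means the radius NM is perpendicular to MT, with radius 3.5, so the center N sits 3.5 in from both sides at N = (-32.30, -30.90). That places the tangent points at J = (-35.80, -30.90) on SJ and M = (-32.30, -34.40) on MT. Then |EM| = |M − E| = 47.19.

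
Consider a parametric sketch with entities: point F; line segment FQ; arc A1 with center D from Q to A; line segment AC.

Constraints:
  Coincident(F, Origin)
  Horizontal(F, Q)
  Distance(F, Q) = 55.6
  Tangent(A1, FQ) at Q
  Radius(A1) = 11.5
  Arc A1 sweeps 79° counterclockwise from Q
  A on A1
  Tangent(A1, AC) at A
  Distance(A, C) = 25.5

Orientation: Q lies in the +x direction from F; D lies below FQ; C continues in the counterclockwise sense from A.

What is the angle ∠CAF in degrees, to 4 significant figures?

90.86°

F is at the origin; F and Q share the same y with |FQ| = 55.6 and Q on the +x side, so Q = (55.60, 0.000). Since A1 is tangent to FQ there, DQ ⟂ FQ, so D = Q + (0, -11.5) = (55.60, -11.50). On A1, Q sits at bearing 90° from D; a 79° counterclockwise sweep puts A at bearing 169°, so A = D + 11.5·(cos 169°, sin 169°) = (44.31, -9.306). The tangent condition forces DA to be normal to AC, so AC runs along (−sin 169°, cos 169°); with |AC| = 25.5, C = (39.45, -34.34). Then cos ∠CAF = AC·AF / (|AC||AF|), giving 90.86°.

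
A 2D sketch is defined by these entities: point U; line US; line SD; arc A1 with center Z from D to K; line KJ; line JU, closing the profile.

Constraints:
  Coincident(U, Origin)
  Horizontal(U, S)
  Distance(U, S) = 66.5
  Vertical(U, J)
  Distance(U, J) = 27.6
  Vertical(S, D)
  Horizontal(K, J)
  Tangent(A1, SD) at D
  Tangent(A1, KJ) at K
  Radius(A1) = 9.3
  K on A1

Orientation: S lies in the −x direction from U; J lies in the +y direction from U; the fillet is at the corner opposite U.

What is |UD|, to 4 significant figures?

68.97

U is at the origin; US is horizontal with |US| = 66.5 and S on the −x side, so S = (-66.50, 0.000). U and J share the same x with |UJ| = 27.6 and J on the +y side, so J = (0.000, 27.60). The virtual corner opposite U is at (-66.50, 27.60). The tangent condition forces ZD to be normal to SD and A1 meets KJ tangentially, so ZK is at right angles to KJ, with radius 9.3, so the center Z sits 9.3 in from both sides at Z = (-57.20, 18.30). That places the tangent points at D = (-66.50, 18.30) on SD and K = (-57.20, 27.60) on KJ. Then |UD| = |D − U| = 68.97.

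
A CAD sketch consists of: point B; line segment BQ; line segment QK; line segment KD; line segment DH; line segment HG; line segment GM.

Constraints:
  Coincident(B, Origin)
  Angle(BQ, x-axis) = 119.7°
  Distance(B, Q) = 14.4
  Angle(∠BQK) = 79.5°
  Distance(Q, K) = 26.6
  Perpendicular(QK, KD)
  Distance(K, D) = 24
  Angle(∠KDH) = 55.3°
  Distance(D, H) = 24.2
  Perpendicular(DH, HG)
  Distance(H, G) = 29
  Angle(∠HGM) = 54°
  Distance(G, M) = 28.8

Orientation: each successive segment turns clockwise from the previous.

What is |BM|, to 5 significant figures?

30.114

B is at the origin; BQ runs at 119.7° with length 14.4, so Q = (-7.1346, 12.508). ∠BQK = 79.5° gives QK at 19.200° from the x-axis; with |QK| = 26.6, K = (17.986, 21.256). The perpendicularity gives KD at right angles to QK, so KD runs at -70.800°; with |KD| = 24.0, D = (25.879, -1.4089). ∠KDH = 55.3° gives DH at 164.50° from the x-axis; with |DH| = 24.2, H = (2.5587, 5.0583). The perpendicularity gives HG at right angles to DH, so HG runs at 74.500°; with |HG| = 29.0, G = (10.309, 33.004). ∠HGM = 54.0° gives GM at -51.500° from the x-axis; with |GM| = 28.8, M = (28.237, 10.464). Then |BM| = |M − B| = 30.114.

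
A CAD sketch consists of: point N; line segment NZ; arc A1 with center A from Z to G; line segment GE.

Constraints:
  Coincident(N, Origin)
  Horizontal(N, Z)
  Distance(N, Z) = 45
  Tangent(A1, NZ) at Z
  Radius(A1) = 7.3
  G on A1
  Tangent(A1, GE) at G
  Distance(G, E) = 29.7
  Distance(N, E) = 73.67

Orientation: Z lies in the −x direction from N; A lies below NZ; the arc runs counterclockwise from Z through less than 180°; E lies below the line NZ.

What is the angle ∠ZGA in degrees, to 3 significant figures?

63.5°

Checks: |AG| = 7.300 ✓; ∠(AG, GE) = 90.00° ✓; |GE| = 29.70 ✓; |NE| = 73.67 ✓.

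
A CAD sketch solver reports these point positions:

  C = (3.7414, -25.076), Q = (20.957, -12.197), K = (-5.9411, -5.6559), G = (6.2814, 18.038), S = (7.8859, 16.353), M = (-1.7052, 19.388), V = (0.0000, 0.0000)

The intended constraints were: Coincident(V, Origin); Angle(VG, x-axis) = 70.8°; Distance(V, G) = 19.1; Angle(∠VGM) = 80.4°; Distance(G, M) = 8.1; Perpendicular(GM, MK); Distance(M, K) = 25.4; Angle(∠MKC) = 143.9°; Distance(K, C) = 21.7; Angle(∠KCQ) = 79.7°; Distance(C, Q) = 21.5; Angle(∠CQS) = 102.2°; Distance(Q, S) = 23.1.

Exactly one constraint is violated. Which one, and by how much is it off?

Distance(Q, S) = 23.1 — off by 8.30.

V = (0.00, 0.00) ✓; VG at 70.80° ✓; |VG| = 19.10 ✓; ∠VGM = 80.39° ✓; |GM| = 8.100 ✓; ∠(GM, MK) = 89.99° ✓; |MK| = 25.40 ✓; ∠MKC = 143.9° ✓; |KC| = 21.70 ✓; ∠KCQ = 79.70° ✓; |CQ| = 21.50 ✓; ∠CQS = 102.2° ✓; |QS| = 31.40 ✗.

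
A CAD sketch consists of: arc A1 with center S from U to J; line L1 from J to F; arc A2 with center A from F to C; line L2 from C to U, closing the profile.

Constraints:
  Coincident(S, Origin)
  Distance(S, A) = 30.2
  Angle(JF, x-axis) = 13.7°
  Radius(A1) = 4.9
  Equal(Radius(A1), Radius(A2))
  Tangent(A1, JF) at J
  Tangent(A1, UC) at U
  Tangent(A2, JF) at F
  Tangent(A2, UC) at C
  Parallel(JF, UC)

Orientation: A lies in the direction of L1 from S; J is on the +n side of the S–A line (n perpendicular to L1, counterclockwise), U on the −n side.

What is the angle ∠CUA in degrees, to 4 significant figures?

9.216°

The slot axis is L1's direction at 13.7°, so u = (cos 13.7°, sin 13.7°) = (0.9715, 0.2368) and n = (−sin 13.7°, cos 13.7°) = (-0.2368, 0.9715). S is at the origin and A lies 30.2 along u from S, so A = 30.2·u = (29.34, 7.153). Tangency of A1 to both parallel lines with radius 4.9 puts J and U at S ± 4.9·n: J = (-1.161, 4.761), U = (1.161, -4.761). Equal radii place F and C the same way about A: F = A + 4.9·n = (28.18, 11.91), C = A − 4.9·n = (30.50, 2.392). Then cos ∠CUA = UC·UA / (|UC||UA|), giving 9.216°.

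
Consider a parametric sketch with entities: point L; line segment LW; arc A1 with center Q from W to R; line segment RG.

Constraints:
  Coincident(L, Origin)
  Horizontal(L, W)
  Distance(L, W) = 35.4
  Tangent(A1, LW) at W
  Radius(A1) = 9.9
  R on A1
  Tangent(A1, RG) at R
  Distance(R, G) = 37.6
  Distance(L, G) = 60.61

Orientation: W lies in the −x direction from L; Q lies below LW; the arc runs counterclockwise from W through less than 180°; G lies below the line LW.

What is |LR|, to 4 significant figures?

46.65

L is at the origin; LW is horizontal with |LW| = 35.4 and W on the −x side, so W = (-35.40, 0.000). Since A1 is tangent to LW there, QW ⟂ LW, so Q = W + (0, -9.9) = (-35.40, -9.900). Since QR ⟂ RG (tangency), |QG| = √(9.9² + 37.6²) = 38.88 regardless of where R sits on A1. So G lies on both circle(L, 60.61) and circle(Q, 38.88); the below-LW intersection is G = (-35.98, -48.78). R is the foot of the tangent from G: R = (-45.01, -12.28).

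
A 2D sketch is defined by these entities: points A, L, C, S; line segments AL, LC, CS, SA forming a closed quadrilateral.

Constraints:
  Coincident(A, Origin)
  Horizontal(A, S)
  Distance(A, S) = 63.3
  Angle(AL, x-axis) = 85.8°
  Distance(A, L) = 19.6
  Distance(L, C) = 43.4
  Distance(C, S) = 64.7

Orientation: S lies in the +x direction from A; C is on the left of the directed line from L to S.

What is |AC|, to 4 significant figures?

60.77

Checks: A = (0.00, 0.00) ✓; |LC| = 43.40 ✓; |CS| = 64.70 ✓.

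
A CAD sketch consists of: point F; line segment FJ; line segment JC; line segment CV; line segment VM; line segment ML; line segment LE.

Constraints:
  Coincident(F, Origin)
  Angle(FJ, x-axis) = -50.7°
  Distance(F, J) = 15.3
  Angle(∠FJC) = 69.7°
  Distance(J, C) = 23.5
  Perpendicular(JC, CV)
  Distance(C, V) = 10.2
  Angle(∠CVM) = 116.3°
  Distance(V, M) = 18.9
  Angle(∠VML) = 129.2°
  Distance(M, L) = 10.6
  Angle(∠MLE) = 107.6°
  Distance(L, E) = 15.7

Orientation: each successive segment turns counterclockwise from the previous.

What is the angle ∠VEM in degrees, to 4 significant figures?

43.61°

F is at the origin; FJ runs at -50.7° with length 15.3, so J = (9.691, -11.84). ∠FJC = 69.7° gives JC at 59.60° from the x-axis; with |JC| = 23.5, C = (21.58, 8.429). JC ⟂ CV, so CV runs at 149.6°; with |CV| = 10.2, V = (12.78, 13.59). ∠CVM = 116.3° gives VM at -146.7° from the x-axis; with |VM| = 18.9, M = (-3.012, 3.214). ∠VML = 129.2° gives ML at -95.90° from the x-axis; with |ML| = 10.6, L = (-4.101, -7.330). ∠MLE = 107.6° gives LE at -23.50° from the x-axis; with |LE| = 15.7, E = (10.30, -13.59). Then cos ∠VEM = EV·EM / (|EV||EM|), giving 43.61°.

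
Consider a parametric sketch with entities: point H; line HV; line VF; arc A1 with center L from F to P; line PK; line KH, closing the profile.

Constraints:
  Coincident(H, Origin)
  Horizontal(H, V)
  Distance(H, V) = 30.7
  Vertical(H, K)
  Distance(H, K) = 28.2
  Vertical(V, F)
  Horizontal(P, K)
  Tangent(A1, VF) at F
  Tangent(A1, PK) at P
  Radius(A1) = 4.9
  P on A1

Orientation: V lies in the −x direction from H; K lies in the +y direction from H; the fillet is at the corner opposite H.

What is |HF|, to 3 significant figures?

38.5

H is at the origin; H and V share the same y with |HV| = 30.7 and V on the −x side, so V = (-30.7, 0.00). H and K share the same x with |HK| = 28.2 and K on the +y side, so K = (0.00, 28.2). The virtual corner opposite H is at (-30.7, 28.2). The tangent condition forces LF to be normal to VF and since A1 is tangent to PK there, LP ⟂ PK, with radius 4.9, so the center L sits 4.9 in from both sides at L = (-25.8, 23.3). That places the tangent points at F = (-30.7, 23.3) on VF and P = (-25.8, 28.2) on PK. Then |HF| = |F − H| = 38.5.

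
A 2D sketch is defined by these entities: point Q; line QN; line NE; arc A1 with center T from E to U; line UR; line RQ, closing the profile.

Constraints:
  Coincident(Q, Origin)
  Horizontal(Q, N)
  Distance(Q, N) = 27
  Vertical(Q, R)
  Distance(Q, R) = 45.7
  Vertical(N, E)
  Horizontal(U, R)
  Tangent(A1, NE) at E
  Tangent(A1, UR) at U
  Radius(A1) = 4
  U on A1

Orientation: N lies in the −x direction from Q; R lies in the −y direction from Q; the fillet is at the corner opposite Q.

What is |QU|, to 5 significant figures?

51.161

Q is at the origin; QN is horizontal with |QN| = 27.0 and N on the −x side, so N = (-27.000, 0.0000). QR is vertical with |QR| = 45.7 and R on the −y side, so R = (0.0000, -45.700). The virtual corner opposite Q is at (-27.000, -45.700). A1 meets NE tangentially, so TE is at right angles to NE and since A1 is tangent to UR there, TU ⟂ UR, with radius 4.0, so the center T sits 4.0 in from both sides at T = (-23.000, -41.700). That places the tangent points at E = (-27.000, -41.700) on NE and U = (-23.000, -45.700) on UR. Then |QU| = |U − Q| = 51.161.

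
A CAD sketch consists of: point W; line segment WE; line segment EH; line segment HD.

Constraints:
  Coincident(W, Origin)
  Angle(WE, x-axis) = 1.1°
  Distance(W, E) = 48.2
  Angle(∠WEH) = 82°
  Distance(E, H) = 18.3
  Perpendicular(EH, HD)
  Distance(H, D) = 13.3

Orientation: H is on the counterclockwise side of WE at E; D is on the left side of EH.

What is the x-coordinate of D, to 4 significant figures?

32.16

W is at the origin; WE runs at 1.1° with length 48.2, so E = 48.2·(cos 1.1°, sin 1.1°) = (48.19, 0.9253). ∠WEH = 82.0°, so EH runs at 1.1° + (180° − 82.0°) = 99.10° from the x-axis; with |EH| = 18.3, H = E + 18.3·(cos 99.10°, sin 99.10°) = (45.30, 18.99). The perpendicularity gives HD at right angles to EH; with |HD| = 13.3 on the left of EH, D = H + 13.3·(-0.9874, -0.1582) = (32.16, 16.89). So D.x = 32.16.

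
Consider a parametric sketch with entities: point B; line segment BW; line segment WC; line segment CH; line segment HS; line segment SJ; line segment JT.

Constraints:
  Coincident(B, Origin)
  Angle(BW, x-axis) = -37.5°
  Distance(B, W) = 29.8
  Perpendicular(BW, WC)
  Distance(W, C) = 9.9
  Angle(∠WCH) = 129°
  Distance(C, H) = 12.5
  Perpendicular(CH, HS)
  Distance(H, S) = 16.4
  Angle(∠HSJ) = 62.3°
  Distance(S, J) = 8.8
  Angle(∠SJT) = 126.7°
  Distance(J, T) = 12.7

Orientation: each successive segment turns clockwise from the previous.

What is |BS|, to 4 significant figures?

10.98

∠WCH = 129.0° gives CH at -178.5° from the x-axis; with |CH| = 12.5, H = (5.119, -26.32). CH ⟂ HS, so HS runs at 91.50°; with |HS| = 16.4, S = (4.690, -9.928). Then |BS| = |S − B| = 10.98.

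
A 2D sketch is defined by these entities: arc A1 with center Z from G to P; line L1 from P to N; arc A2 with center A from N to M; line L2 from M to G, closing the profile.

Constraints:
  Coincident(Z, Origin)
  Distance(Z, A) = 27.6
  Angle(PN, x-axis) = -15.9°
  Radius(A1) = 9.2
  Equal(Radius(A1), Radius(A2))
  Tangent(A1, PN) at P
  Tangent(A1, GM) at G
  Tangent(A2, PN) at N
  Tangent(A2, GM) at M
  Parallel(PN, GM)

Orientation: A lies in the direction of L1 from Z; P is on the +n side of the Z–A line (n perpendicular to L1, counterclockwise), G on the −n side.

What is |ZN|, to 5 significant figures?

29.093

The slot axis is L1's direction at -15.9°, so u = (cos -15.9°, sin -15.9°) = (0.96174, -0.27396) and n = (−sin -15.9°, cos -15.9°) = (0.27396, 0.96174). Z is at the origin and A lies 27.6 along u from Z, so A = 27.6·u = (26.544, -7.5613). Tangency of A1 to both parallel lines with radius 9.2 puts P and G at Z ± 9.2·n: P = (2.5204, 8.8480), G = (-2.5204, -8.8480). Equal radii place N and M the same way about A: N = A + 9.2·n = (29.064, 1.2867), M = A − 9.2·n = (24.024, -16.409). Then |ZN| = |N − Z| = 29.093.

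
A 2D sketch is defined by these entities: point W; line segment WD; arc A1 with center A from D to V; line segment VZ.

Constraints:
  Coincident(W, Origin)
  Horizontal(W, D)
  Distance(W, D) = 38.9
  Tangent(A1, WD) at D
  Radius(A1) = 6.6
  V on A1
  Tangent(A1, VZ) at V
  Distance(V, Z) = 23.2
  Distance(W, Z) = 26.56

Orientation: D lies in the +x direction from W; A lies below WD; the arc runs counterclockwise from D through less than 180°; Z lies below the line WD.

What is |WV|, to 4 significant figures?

34.11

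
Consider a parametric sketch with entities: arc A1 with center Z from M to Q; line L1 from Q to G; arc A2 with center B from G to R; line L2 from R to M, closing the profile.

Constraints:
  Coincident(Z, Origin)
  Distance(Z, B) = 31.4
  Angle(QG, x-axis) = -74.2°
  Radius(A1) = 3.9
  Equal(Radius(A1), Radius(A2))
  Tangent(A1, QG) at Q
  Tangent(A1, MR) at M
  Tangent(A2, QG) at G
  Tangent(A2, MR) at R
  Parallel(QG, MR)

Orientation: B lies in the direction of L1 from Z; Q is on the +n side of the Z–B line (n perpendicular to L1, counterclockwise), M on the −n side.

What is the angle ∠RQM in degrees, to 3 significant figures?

76.0°

The slot axis is L1's direction at -74.2°, so u = (cos -74.2°, sin -74.2°) = (0.272, -0.962) and n = (−sin -74.2°, cos -74.2°) = (0.962, 0.272). Z is at the origin and B lies 31.4 along u from Z, so B = 31.4·u = (8.55, -30.2). Tangency of A1 to both parallel lines with radius 3.9 puts Q and M at Z ± 3.9·n: Q = (3.75, 1.06), M = (-3.75, -1.06). Equal radii place G and R the same way about B: G = B + 3.9·n = (12.3, -29.2), R = B − 3.9·n = (4.80, -31.3). Then cos ∠RQM = QR·QM / (|QR||QM|), giving 76.0°.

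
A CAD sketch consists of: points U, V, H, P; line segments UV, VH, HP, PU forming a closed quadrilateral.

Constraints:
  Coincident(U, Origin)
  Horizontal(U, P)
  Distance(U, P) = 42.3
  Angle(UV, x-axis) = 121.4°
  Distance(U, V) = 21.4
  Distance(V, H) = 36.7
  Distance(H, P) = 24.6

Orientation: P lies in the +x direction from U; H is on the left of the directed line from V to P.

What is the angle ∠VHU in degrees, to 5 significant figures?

35.579°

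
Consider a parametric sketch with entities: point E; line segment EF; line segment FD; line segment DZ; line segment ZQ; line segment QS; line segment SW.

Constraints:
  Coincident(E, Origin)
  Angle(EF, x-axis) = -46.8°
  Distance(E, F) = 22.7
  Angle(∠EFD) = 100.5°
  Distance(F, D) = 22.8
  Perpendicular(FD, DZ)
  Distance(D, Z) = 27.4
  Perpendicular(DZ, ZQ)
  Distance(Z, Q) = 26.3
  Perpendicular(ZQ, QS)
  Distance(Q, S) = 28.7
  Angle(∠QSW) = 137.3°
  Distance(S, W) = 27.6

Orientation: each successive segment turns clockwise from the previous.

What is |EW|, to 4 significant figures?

47.98

E is at the origin; EF runs at -46.8° with length 22.7, so F = (15.54, -16.55). ∠EFD = 100.5° gives FD at -126.3° from the x-axis; with |FD| = 22.8, D = (2.041, -34.92). The perpendicularity gives DZ at right angles to FD, so DZ runs at 143.7°; with |DZ| = 27.4, Z = (-20.04, -18.70). DZ is perpendicular to ZQ, so ZQ runs at 53.70°; with |ZQ| = 26.3, Q = (-4.471, 2.494). ZQ is perpendicular to QS, so QS runs at -36.30°; with |QS| = 28.7, S = (18.66, -14.50). ∠QSW = 137.3° gives SW at -79.00° from the x-axis; with |SW| = 27.6, W = (23.93, -41.59). Then |EW| = |W − E| = 47.98.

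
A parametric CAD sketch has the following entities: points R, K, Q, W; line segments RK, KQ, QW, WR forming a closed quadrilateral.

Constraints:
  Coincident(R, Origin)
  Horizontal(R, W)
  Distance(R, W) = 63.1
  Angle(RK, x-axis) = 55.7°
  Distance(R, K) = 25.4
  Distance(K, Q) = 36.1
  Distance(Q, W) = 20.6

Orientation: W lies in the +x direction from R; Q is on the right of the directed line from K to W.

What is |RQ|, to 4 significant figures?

42.58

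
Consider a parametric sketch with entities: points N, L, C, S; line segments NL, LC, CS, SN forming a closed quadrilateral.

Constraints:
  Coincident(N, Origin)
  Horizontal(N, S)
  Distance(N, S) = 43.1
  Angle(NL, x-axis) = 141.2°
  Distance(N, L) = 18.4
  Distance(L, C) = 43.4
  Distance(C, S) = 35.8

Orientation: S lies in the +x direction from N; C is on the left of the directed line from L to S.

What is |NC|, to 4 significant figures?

39.32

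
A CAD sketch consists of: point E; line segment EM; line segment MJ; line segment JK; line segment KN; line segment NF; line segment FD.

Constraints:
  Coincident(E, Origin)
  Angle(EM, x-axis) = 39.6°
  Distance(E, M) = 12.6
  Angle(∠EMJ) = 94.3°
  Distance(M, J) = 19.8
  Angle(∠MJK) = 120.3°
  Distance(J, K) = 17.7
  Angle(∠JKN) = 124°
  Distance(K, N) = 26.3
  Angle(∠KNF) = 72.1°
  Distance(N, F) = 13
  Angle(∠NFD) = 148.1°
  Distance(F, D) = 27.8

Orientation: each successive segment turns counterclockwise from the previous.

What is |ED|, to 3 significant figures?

9.65

E is at the origin; EM runs at 39.6° with length 12.6, so M = (9.71, 8.03). ∠EMJ = 94.3° gives MJ at 125° from the x-axis; with |MJ| = 19.8, J = (-1.73, 24.2). ∠MJK = 120.3° gives JK at -175° from the x-axis; with |JK| = 17.7, K = (-19.4, 22.6). ∠JKN = 124.0° gives KN at -119° from the x-axis; with |KN| = 26.3, N = (-32.1, -0.354). ∠KNF = 72.1° gives NF at -11.1° from the x-axis; with |NF| = 13.0, F = (-19.4, -2.86). ∠NFD = 148.1° gives FD at 20.8° from the x-axis; with |FD| = 27.8, D = (6.63, 7.02). Then |ED| = |D − E| = 9.65.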